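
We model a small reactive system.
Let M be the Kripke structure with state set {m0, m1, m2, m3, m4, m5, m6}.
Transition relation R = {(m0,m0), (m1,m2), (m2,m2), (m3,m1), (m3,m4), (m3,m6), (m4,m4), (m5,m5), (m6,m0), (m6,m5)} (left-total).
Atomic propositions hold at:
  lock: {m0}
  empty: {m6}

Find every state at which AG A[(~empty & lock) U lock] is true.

Sat(~empty) = {m0, m1, m2, m3, m4, m5}
Sat(~empty & lock) = {m0}
A[(~empty & lock) U lock]: least fixpoint, start Z0 = Sat(lock) = {m0}, add states in Sat(~empty & lock) with every successor in Z. Already a fixed point.
Sat(A[(~empty & lock) U lock]) = {m0}
AG A[(~empty & lock) U lock]: greatest fixpoint, start Z0 = {m0}, keep only states in Sat with every successor in Z. Already a fixed point.
Sat(AG A[(~empty & lock) U lock]) = {m0}

{m0}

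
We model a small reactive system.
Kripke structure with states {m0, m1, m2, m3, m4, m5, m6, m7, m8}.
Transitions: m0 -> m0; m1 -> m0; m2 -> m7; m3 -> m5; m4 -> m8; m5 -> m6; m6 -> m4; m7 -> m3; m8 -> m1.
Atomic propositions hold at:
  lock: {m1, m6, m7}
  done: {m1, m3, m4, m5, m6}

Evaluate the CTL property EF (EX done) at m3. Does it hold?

Sat(EX done) = {s : some successor in {m1, m3, m4, m5, m6}} = {m3, m5, m6, m7, m8}
EF (EX done): least fixpoint, start Z0 = {m3, m5, m6, m7, m8}, add states with some successor in Z. Z1 = {m2, m3, m4, m5, m6, m7, m8}; fixed.
Sat(EF (EX done)) = {m2, m3, m4, m5, m6, m7, m8}
m3 ∈ Sat(EF (EX done)) = {m2, m3, m4, m5, m6, m7, m8}, so the formula holds at m3.

Yes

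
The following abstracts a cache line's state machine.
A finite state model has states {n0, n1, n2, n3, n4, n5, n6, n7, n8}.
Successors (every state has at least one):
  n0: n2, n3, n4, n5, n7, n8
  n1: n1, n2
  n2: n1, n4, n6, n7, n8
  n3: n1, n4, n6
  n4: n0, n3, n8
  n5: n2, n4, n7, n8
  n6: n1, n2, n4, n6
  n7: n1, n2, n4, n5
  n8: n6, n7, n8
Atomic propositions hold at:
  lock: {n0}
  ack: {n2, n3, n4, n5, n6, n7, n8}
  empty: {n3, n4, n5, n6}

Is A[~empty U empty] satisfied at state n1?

No

Sat(~empty) = {n0, n1, n2, n7, n8}
A[~empty U empty]: least fixpoint, start Z0 = Sat(empty) = {n3, n4, n5, n6}, add states in Sat(~empty) with every successor in Z. Already a fixed point.
Sat(A[~empty U empty]) = {n3, n4, n5, n6}
n1 ∉ Sat(A[~empty U empty]) = {n3, n4, n5, n6}, so the formula does not hold at n1.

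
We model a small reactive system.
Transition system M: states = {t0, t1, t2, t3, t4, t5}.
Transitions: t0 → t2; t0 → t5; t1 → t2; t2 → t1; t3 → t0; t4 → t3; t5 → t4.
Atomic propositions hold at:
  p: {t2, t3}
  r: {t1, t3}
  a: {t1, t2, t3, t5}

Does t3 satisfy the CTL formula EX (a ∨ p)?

Sat(a ∨ p) = {t1, t2, t3, t5}
Sat(EX (a ∨ p)) = {s : some successor in {t1, t2, t3, t5}} = {t0, t1, t2, t4}
t3 ∉ Sat(EX (a ∨ p)) = {t0, t1, t2, t4}, so the formula does not hold at t3.

No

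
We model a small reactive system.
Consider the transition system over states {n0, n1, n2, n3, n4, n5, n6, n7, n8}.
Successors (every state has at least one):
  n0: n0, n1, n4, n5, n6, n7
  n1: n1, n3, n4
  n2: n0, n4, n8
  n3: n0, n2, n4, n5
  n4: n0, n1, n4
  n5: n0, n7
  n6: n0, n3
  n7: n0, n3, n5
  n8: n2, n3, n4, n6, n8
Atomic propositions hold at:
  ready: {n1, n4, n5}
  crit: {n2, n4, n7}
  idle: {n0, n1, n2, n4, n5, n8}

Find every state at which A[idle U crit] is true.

A[idle U crit]: least fixpoint, start Z0 = Sat(crit) = {n2, n4, n7}, add states in Sat(idle) with every successor in Z. Already a fixed point.
Sat(A[idle U crit]) = {n2, n4, n7}

{n2, n4, n7}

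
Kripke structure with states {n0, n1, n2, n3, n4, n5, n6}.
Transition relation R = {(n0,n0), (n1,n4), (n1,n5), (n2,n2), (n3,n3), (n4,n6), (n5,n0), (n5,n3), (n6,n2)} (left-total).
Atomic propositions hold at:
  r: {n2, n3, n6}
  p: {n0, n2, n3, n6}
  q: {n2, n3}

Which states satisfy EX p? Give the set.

{n0, n2, n3, n4, n5, n6}

Sat(EX p) = {s : some successor in {n0, n2, n3, n6}} = {n0, n2, n3, n4, n5, n6}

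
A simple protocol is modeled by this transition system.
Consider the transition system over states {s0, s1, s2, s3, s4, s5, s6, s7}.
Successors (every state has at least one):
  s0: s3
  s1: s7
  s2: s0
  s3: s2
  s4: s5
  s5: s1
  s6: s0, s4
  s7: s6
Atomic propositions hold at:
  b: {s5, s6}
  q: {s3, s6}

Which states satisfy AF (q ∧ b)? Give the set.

{s1, s4, s5, s6, s7}

Sat(q ∧ b) = {s6}
AF (q ∧ b): least fixpoint, start Z0 = {s6}, add states with every successor in Z. Z1 = {s6, s7}; Z2 = {s1, s6, s7}; Z3 = {s1, s5, s6, s7}; Z4 = {s1, s4, s5, s6, s7}; fixed.
Sat(AF (q ∧ b)) = {s1, s4, s5, s6, s7}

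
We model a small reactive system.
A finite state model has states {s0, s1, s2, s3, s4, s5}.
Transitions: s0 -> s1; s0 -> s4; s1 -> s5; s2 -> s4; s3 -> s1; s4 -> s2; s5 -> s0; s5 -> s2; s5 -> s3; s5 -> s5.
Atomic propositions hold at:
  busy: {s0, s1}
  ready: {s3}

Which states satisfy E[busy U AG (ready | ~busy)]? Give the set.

{s0, s2, s4}

Sat(~busy) = {s2, s3, s4, s5}
Sat(ready | ~busy) = {s2, s3, s4, s5}
AG (ready | ~busy): greatest fixpoint, start Z0 = {s2, s3, s4, s5}, keep only states in Sat with every successor in Z. Z1 = {s2, s4}; fixed.
Sat(AG (ready | ~busy)) = {s2, s4}
E[busy U AG (ready | ~busy)]: least fixpoint, start Z0 = Sat(AG (ready | ~busy)) = {s2, s4}, add states in Sat(busy) with some successor in Z. Z1 = {s0, s2, s4}; fixed.
Sat(E[busy U AG (ready | ~busy)]) = {s0, s2, s4}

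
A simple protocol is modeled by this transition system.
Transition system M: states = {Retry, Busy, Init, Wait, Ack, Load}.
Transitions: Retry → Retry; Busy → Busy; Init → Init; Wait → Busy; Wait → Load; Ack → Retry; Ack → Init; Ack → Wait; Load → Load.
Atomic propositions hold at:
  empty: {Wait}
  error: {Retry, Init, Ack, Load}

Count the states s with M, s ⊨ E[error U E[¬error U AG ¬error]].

Sat(¬error) = {Busy, Wait}
AG ¬error: greatest fixpoint, start Z0 = {Busy, Wait}, keep only states in Sat with every successor in Z. Z1 = {Busy}; fixed.
Sat(AG ¬error) = {Busy}
E[¬error U AG ¬error]: least fixpoint, start Z0 = Sat(AG ¬error) = {Busy}, add states in Sat(¬error) with some successor in Z. Z1 = {Busy, Wait}; fixed.
Sat(E[¬error U AG ¬error]) = {Busy, Wait}
E[error U E[¬error U AG ¬error]]: least fixpoint, start Z0 = Sat(E[¬error U AG ¬error]) = {Busy, Wait}, add states in Sat(error) with some successor in Z. Z1 = {Busy, Wait, Ack}; fixed.
Sat(E[error U E[¬error U AG ¬error]]) = {Busy, Wait, Ack}
|Sat(E[error U E[¬error U AG ¬error]])| = |{Busy, Wait, Ack}| = 3.

3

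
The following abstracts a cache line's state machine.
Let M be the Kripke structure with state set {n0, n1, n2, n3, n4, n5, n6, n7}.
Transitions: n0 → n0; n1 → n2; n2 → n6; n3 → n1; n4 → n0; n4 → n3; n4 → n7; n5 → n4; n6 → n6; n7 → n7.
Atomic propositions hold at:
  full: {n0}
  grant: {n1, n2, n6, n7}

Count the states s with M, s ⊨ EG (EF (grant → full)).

3

Sat(grant → full) = {n0, n3, n4, n5}
EF (grant → full): least fixpoint, start Z0 = {n0, n3, n4, n5}, add states with some successor in Z. Already a fixed point.
Sat(EF (grant → full)) = {n0, n3, n4, n5}
EG (EF (grant → full)): greatest fixpoint, start Z0 = {n0, n3, n4, n5}, keep only states in Sat with some successor in Z. Z1 = {n0, n4, n5}; fixed.
Sat(EG (EF (grant → full))) = {n0, n4, n5}
|Sat(EG (EF (grant → full)))| = |{n0, n4, n5}| = 3.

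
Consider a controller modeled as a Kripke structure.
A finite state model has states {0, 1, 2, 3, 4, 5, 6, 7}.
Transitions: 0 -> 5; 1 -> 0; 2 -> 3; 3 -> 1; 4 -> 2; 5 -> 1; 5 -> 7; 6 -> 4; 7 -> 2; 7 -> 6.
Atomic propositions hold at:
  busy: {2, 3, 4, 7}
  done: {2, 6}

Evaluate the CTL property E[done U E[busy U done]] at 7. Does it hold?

Yes

E[busy U done]: least fixpoint, start Z0 = Sat(done) = {2, 6}, add states in Sat(busy) with some successor in Z. Z1 = {2, 4, 6, 7}; fixed.
Sat(E[busy U done]) = {2, 4, 6, 7}
E[done U E[busy U done]]: least fixpoint, start Z0 = Sat(E[busy U done]) = {2, 4, 6, 7}, add states in Sat(done) with some successor in Z. Already a fixed point.
Sat(E[done U E[busy U done]]) = {2, 4, 6, 7}
7 ∈ Sat(E[done U E[busy U done]]) = {2, 4, 6, 7}, so the formula holds at 7.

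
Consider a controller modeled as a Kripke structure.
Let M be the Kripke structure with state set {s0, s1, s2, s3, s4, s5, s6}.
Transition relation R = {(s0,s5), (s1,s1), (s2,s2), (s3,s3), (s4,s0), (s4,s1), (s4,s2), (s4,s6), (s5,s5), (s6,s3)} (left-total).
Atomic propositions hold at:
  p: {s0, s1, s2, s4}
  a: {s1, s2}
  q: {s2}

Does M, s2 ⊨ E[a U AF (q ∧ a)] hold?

Yes

Sat(q ∧ a) = {s2}
AF (q ∧ a): least fixpoint, start Z0 = {s2}, add states with every successor in Z. Already a fixed point.
Sat(AF (q ∧ a)) = {s2}
E[a U AF (q ∧ a)]: least fixpoint, start Z0 = Sat(AF (q ∧ a)) = {s2}, add states in Sat(a) with some successor in Z. Already a fixed point.
Sat(E[a U AF (q ∧ a)]) = {s2}
s2 ∈ Sat(E[a U AF (q ∧ a)]) = {s2}, so the formula holds at s2.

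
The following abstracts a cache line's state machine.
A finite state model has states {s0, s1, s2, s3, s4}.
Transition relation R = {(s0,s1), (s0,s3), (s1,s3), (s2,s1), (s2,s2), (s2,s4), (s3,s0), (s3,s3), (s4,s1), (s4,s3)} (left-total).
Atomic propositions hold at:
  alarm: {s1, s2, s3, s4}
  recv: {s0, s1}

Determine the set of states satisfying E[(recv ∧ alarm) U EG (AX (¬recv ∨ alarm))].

Sat(recv ∧ alarm) = {s1}
Sat(¬recv) = {s2, s3, s4}
Sat(¬recv ∨ alarm) = {s1, s2, s3, s4}
Sat(AX (¬recv ∨ alarm)) = {s : every successor in {s1, s2, s3, s4}} = {s0, s1, s2, s4}
EG (AX (¬recv ∨ alarm)): greatest fixpoint, start Z0 = {s0, s1, s2, s4}, keep only states in Sat with some successor in Z. Z1 = {s0, s2, s4}; Z2 = {s2}; fixed.
Sat(EG (AX (¬recv ∨ alarm))) = {s2}
E[(recv ∧ alarm) U EG (AX (¬recv ∨ alarm))]: least fixpoint, start Z0 = Sat(EG (AX (¬recv ∨ alarm))) = {s2}, add states in Sat(recv ∧ alarm) with some successor in Z. Already a fixed point.
Sat(E[(recv ∧ alarm) U EG (AX (¬recv ∨ alarm))]) = {s2}

{s2}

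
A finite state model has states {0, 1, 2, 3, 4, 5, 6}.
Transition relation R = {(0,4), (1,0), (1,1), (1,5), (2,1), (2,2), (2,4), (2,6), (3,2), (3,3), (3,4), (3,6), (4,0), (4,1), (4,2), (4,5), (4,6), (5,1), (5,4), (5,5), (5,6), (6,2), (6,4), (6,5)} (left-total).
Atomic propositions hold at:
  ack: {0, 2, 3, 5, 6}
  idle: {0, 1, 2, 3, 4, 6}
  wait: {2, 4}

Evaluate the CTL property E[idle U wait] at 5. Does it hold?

E[idle U wait]: least fixpoint, start Z0 = Sat(wait) = {2, 4}, add states in Sat(idle) with some successor in Z. Z1 = {0, 2, 3, 4, 6}; Z2 = {0, 1, 2, 3, 4, 6}; fixed.
Sat(E[idle U wait]) = {0, 1, 2, 3, 4, 6}
5 ∉ Sat(E[idle U wait]) = {0, 1, 2, 3, 4, 6}, so the formula does not hold at 5.

No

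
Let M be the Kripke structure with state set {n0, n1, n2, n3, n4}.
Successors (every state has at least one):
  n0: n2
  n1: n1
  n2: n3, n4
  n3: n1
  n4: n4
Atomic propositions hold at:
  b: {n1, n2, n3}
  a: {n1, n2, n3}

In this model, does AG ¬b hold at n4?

Sat(¬b) = {n0, n4}
AG ¬b: greatest fixpoint, start Z0 = {n0, n4}, keep only states in Sat with every successor in Z. Z1 = {n4}; fixed.
Sat(AG ¬b) = {n4}
n4 ∈ Sat(AG ¬b) = {n4}, so the formula holds at n4.

Yes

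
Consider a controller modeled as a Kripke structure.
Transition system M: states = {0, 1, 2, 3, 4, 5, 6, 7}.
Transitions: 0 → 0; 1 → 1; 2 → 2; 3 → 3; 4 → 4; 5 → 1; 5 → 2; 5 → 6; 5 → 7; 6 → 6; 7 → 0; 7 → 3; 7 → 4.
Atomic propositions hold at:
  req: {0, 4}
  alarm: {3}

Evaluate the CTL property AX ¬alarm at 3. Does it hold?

No

Sat(¬alarm) = {0, 1, 2, 4, 5, 6, 7}
Sat(AX ¬alarm) = {s : every successor in {0, 1, 2, 4, 5, 6, 7}} = {0, 1, 2, 4, 5, 6}
3 ∉ Sat(AX ¬alarm) = {0, 1, 2, 4, 5, 6}, so the formula does not hold at 3.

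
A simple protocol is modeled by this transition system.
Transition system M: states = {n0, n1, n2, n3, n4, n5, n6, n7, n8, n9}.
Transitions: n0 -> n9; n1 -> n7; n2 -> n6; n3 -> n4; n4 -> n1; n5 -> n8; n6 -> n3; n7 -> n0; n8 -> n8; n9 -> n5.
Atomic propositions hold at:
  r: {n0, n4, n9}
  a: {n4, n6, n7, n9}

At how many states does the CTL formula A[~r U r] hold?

Sat(~r) = {n1, n2, n3, n5, n6, n7, n8}
A[~r U r]: least fixpoint, start Z0 = Sat(r) = {n0, n4, n9}, add states in Sat(~r) with every successor in Z. Z1 = {n0, n3, n4, n7, n9}; Z2 = {n0, n1, n3, n4, n6, n7, n9}; Z3 = {n0, n1, n2, n3, n4, n6, n7, n9}; fixed.
Sat(A[~r U r]) = {n0, n1, n2, n3, n4, n6, n7, n9}
|Sat(A[~r U r])| = |{n0, n1, n2, n3, n4, n6, n7, n9}| = 8.

8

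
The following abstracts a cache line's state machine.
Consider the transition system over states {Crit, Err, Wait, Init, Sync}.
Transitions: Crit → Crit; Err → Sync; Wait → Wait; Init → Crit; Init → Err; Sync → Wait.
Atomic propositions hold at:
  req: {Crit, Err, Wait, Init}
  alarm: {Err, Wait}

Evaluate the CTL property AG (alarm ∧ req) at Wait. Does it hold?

Sat(alarm ∧ req) = {Err, Wait}
AG (alarm ∧ req): greatest fixpoint, start Z0 = {Err, Wait}, keep only states in Sat with every successor in Z. Z1 = {Wait}; fixed.
Sat(AG (alarm ∧ req)) = {Wait}
Wait ∈ Sat(AG (alarm ∧ req)) = {Wait}, so the formula holds at Wait.

Yes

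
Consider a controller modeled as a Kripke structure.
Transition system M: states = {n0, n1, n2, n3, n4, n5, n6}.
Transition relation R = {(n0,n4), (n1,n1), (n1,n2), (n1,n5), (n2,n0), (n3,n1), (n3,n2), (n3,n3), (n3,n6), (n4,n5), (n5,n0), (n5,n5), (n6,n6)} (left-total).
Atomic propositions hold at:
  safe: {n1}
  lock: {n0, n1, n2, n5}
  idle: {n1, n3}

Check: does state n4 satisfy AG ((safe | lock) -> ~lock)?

No

Sat(safe | lock) = {n0, n1, n2, n5}
Sat(~lock) = {n3, n4, n6}
Sat((safe | lock) -> ~lock) = {n3, n4, n6}
AG ((safe | lock) -> ~lock): greatest fixpoint, start Z0 = {n3, n4, n6}, keep only states in Sat with every successor in Z. Z1 = {n6}; fixed.
Sat(AG ((safe | lock) -> ~lock)) = {n6}
n4 ∉ Sat(AG ((safe | lock) -> ~lock)) = {n6}, so the formula does not hold at n4.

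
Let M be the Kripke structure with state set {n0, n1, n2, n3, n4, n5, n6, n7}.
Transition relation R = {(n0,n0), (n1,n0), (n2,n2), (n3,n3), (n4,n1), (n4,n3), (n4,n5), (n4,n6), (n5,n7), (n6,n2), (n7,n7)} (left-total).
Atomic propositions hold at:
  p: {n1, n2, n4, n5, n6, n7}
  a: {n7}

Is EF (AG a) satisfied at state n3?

No

AG a: greatest fixpoint, start Z0 = {n7}, keep only states in Sat with every successor in Z. Already a fixed point.
Sat(AG a) = {n7}
EF (AG a): least fixpoint, start Z0 = {n7}, add states with some successor in Z. Z1 = {n5, n7}; Z2 = {n4, n5, n7}; fixed.
Sat(EF (AG a)) = {n4, n5, n7}
n3 ∉ Sat(EF (AG a)) = {n4, n5, n7}, so the formula does not hold at n3.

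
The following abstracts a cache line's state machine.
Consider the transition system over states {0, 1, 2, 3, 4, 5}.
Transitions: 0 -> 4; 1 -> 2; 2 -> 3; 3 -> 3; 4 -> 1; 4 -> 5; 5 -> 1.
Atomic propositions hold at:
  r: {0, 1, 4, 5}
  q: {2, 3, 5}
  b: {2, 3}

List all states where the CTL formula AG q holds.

AG q: greatest fixpoint, start Z0 = {2, 3, 5}, keep only states in Sat with every successor in Z. Z1 = {2, 3}; fixed.
Sat(AG q) = {2, 3}

{2, 3}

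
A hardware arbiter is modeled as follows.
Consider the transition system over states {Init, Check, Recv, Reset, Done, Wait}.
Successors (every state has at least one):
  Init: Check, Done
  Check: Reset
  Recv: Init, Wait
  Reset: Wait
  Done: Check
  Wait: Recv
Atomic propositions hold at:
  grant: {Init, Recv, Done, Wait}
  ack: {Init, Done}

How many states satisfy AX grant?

Sat(AX grant) = {s : every successor in {Init, Recv, Done, Wait}} = {Recv, Reset, Wait}
|Sat(AX grant)| = |{Recv, Reset, Wait}| = 3.

3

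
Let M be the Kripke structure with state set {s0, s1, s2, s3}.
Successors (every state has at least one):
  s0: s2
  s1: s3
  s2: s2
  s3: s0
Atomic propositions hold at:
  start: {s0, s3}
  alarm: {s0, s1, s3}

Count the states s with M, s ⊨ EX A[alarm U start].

A[alarm U start]: least fixpoint, start Z0 = Sat(start) = {s0, s3}, add states in Sat(alarm) with every successor in Z. Z1 = {s0, s1, s3}; fixed.
Sat(A[alarm U start]) = {s0, s1, s3}
Sat(EX A[alarm U start]) = {s : some successor in {s0, s1, s3}} = {s1, s3}
|Sat(EX A[alarm U start])| = |{s1, s3}| = 2.

2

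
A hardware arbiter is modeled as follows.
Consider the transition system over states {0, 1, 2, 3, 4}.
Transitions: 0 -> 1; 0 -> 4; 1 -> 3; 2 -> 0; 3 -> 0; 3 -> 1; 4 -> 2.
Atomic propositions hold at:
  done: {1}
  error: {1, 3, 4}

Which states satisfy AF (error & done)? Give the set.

Sat(error & done) = {1}
AF (error & done): least fixpoint, start Z0 = {1}, add states with every successor in Z. Already a fixed point.
Sat(AF (error & done)) = {1}

{1}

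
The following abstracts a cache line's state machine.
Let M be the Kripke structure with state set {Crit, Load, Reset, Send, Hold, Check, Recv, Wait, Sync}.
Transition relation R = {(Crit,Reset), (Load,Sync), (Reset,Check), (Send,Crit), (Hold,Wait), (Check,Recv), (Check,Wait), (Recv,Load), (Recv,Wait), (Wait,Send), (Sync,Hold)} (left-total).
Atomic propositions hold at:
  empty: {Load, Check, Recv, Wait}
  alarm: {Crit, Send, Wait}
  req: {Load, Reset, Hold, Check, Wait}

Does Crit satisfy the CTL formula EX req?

Sat(EX req) = {s : some successor in {Load, Reset, Hold, Check, Wait}} = {Crit, Reset, Hold, Check, Recv, Sync}
Crit ∈ Sat(EX req) = {Crit, Reset, Hold, Check, Recv, Sync}, so the formula holds at Crit.

Yes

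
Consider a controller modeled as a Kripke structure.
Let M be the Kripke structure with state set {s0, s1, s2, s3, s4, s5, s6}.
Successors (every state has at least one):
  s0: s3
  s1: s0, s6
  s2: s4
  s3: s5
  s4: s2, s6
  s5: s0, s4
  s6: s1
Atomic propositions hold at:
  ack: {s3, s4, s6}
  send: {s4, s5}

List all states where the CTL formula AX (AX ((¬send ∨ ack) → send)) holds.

{s0}

Sat(¬send) = {s0, s1, s2, s3, s6}
Sat(¬send ∨ ack) = {s0, s1, s2, s3, s4, s6}
Sat((¬send ∨ ack) → send) = {s4, s5}
Sat(AX ((¬send ∨ ack) → send)) = {s : every successor in {s4, s5}} = {s2, s3}
Sat(AX (AX ((¬send ∨ ack) → send))) = {s : every successor in {s2, s3}} = {s0}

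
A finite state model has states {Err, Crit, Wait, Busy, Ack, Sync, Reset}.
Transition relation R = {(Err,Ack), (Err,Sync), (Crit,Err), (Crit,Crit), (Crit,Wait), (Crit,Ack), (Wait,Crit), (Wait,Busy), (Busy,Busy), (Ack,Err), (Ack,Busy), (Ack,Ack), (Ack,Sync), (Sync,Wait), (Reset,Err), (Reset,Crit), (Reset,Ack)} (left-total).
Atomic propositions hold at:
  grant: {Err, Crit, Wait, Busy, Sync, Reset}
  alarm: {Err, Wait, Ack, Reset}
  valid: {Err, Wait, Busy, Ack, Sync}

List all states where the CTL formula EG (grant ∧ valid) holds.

{Err, Wait, Busy, Sync}

Sat(grant ∧ valid) = {Err, Wait, Busy, Sync}
EG (grant ∧ valid): greatest fixpoint, start Z0 = {Err, Wait, Busy, Sync}, keep only states in Sat with some successor in Z. Already a fixed point.
Sat(EG (grant ∧ valid)) = {Err, Wait, Busy, Sync}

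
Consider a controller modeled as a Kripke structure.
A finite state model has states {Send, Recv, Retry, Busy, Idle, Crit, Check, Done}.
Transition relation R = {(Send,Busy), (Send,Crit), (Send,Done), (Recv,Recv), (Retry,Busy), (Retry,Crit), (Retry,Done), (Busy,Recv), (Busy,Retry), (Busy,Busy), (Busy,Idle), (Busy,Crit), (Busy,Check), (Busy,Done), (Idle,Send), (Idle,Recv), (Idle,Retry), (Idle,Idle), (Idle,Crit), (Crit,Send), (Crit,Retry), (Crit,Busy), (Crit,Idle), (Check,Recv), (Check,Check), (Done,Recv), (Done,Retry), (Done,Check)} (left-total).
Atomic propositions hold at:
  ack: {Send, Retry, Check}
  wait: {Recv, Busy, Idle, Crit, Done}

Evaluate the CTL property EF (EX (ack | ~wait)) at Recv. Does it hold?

No

Sat(~wait) = {Send, Retry, Check}
Sat(ack | ~wait) = {Send, Retry, Check}
Sat(EX (ack | ~wait)) = {s : some successor in {Send, Retry, Check}} = {Busy, Idle, Crit, Check, Done}
EF (EX (ack | ~wait)): least fixpoint, start Z0 = {Busy, Idle, Crit, Check, Done}, add states with some successor in Z. Z1 = {Send, Retry, Busy, Idle, Crit, Check, Done}; fixed.
Sat(EF (EX (ack | ~wait))) = {Send, Retry, Busy, Idle, Crit, Check, Done}
Recv ∉ Sat(EF (EX (ack | ~wait))) = {Send, Retry, Busy, Idle, Crit, Check, Done}, so the formula does not hold at Recv.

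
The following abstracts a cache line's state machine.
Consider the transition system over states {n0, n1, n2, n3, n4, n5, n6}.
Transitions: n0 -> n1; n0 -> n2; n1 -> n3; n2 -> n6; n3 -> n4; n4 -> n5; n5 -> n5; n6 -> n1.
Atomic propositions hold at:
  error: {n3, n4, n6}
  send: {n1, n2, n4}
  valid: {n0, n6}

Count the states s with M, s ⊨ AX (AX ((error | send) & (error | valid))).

Sat(error | send) = {n1, n2, n3, n4, n6}
Sat(error | valid) = {n0, n3, n4, n6}
Sat((error | send) & (error | valid)) = {n3, n4, n6}
Sat(AX ((error | send) & (error | valid))) = {s : every successor in {n3, n4, n6}} = {n1, n2, n3}
Sat(AX (AX ((error | send) & (error | valid)))) = {s : every successor in {n1, n2, n3}} = {n0, n1, n6}
|Sat(AX (AX ((error | send) & (error | valid))))| = |{n0, n1, n6}| = 3.

3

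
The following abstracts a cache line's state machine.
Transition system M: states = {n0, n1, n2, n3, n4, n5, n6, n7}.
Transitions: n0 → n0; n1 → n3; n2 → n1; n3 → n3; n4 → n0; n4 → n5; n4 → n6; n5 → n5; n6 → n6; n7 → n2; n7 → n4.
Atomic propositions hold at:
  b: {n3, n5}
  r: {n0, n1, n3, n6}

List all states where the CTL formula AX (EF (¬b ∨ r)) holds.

Sat(¬b) = {n0, n1, n2, n4, n6, n7}
Sat(¬b ∨ r) = {n0, n1, n2, n3, n4, n6, n7}
EF (¬b ∨ r): least fixpoint, start Z0 = {n0, n1, n2, n3, n4, n6, n7}, add states with some successor in Z. Already a fixed point.
Sat(EF (¬b ∨ r)) = {n0, n1, n2, n3, n4, n6, n7}
Sat(AX (EF (¬b ∨ r))) = {s : every successor in {n0, n1, n2, n3, n4, n6, n7}} = {n0, n1, n2, n3, n6, n7}

{n0, n1, n2, n3, n6, n7}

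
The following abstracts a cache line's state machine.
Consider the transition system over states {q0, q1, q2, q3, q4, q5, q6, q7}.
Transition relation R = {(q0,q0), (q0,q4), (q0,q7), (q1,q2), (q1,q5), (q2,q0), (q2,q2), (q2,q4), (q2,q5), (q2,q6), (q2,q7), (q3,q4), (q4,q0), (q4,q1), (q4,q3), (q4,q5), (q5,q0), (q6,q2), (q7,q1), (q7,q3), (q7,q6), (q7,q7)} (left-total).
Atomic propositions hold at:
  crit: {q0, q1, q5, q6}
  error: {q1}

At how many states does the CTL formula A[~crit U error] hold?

1

Sat(~crit) = {q2, q3, q4, q7}
A[~crit U error]: least fixpoint, start Z0 = Sat(error) = {q1}, add states in Sat(~crit) with every successor in Z. Already a fixed point.
Sat(A[~crit U error]) = {q1}
|Sat(A[~crit U error])| = |{q1}| = 1.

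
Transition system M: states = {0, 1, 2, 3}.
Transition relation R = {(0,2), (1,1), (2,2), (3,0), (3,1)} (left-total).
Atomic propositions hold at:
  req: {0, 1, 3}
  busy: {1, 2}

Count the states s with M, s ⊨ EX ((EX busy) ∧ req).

2

Sat(EX busy) = {s : some successor in {1, 2}} = {0, 1, 2, 3}
Sat((EX busy) ∧ req) = {0, 1, 3}
Sat(EX ((EX busy) ∧ req)) = {s : some successor in {0, 1, 3}} = {1, 3}
|Sat(EX ((EX busy) ∧ req))| = |{1, 3}| = 2.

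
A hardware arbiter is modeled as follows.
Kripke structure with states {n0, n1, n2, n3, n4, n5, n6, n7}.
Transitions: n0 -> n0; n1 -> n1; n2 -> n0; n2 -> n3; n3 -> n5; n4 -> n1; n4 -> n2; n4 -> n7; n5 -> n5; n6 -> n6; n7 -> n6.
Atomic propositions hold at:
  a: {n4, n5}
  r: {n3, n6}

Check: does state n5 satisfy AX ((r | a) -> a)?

Sat(r | a) = {n3, n4, n5, n6}
Sat((r | a) -> a) = {n0, n1, n2, n4, n5, n7}
Sat(AX ((r | a) -> a)) = {s : every successor in {n0, n1, n2, n4, n5, n7}} = {n0, n1, n3, n4, n5}
n5 ∈ Sat(AX ((r | a) -> a)) = {n0, n1, n3, n4, n5}, so the formula holds at n5.

Yes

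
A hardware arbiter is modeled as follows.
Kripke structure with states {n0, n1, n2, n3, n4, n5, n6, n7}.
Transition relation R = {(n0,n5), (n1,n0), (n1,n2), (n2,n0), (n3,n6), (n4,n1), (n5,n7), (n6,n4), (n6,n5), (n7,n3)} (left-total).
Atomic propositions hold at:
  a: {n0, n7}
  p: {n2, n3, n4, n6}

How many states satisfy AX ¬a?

5

Sat(¬a) = {n1, n2, n3, n4, n5, n6}
Sat(AX ¬a) = {s : every successor in {n1, n2, n3, n4, n5, n6}} = {n0, n3, n4, n6, n7}
|Sat(AX ¬a)| = |{n0, n3, n4, n6, n7}| = 5.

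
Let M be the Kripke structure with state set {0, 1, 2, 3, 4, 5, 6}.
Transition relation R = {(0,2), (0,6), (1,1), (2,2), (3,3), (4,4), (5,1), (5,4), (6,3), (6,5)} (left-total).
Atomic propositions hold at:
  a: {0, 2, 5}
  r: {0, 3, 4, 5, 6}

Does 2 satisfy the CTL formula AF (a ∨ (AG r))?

Yes

AG r: greatest fixpoint, start Z0 = {0, 3, 4, 5, 6}, keep only states in Sat with every successor in Z. Z1 = {3, 4, 6}; Z2 = {3, 4}; fixed.
Sat(AG r) = {3, 4}
Sat(a ∨ (AG r)) = {0, 2, 3, 4, 5}
AF (a ∨ (AG r)): least fixpoint, start Z0 = {0, 2, 3, 4, 5}, add states with every successor in Z. Z1 = {0, 2, 3, 4, 5, 6}; fixed.
Sat(AF (a ∨ (AG r))) = {0, 2, 3, 4, 5, 6}
2 ∈ Sat(AF (a ∨ (AG r))) = {0, 2, 3, 4, 5, 6}, so the formula holds at 2.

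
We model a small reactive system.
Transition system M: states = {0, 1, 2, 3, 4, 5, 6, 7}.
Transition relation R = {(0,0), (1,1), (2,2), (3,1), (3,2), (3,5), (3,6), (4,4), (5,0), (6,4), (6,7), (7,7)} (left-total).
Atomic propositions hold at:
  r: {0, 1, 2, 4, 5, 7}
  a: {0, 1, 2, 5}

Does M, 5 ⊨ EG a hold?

EG a: greatest fixpoint, start Z0 = {0, 1, 2, 5}, keep only states in Sat with some successor in Z. Already a fixed point.
Sat(EG a) = {0, 1, 2, 5}
5 ∈ Sat(EG a) = {0, 1, 2, 5}, so the formula holds at 5.

Yes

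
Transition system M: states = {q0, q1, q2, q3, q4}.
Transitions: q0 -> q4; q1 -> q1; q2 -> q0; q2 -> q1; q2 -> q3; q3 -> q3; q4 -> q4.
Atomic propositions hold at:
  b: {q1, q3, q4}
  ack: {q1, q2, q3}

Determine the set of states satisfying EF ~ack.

Sat(~ack) = {q0, q4}
EF ~ack: least fixpoint, start Z0 = {q0, q4}, add states with some successor in Z. Z1 = {q0, q2, q4}; fixed.
Sat(EF ~ack) = {q0, q2, q4}

{q0, q2, q4}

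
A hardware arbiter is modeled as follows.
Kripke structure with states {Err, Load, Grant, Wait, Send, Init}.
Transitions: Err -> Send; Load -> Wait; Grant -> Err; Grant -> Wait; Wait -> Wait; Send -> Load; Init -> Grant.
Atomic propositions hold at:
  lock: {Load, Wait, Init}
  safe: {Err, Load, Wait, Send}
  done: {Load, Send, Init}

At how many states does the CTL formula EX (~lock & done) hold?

Sat(~lock) = {Err, Grant, Send}
Sat(~lock & done) = {Send}
Sat(EX (~lock & done)) = {s : some successor in {Send}} = {Err}
|Sat(EX (~lock & done))| = |{Err}| = 1.

1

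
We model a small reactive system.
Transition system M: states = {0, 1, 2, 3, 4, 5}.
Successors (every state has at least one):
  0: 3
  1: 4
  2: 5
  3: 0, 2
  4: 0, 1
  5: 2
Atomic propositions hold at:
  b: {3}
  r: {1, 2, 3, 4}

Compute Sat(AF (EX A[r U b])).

A[r U b]: least fixpoint, start Z0 = Sat(b) = {3}, add states in Sat(r) with every successor in Z. Already a fixed point.
Sat(A[r U b]) = {3}
Sat(EX A[r U b]) = {s : some successor in {3}} = {0}
AF (EX A[r U b]): least fixpoint, start Z0 = {0}, add states with every successor in Z. Already a fixed point.
Sat(AF (EX A[r U b])) = {0}

{0}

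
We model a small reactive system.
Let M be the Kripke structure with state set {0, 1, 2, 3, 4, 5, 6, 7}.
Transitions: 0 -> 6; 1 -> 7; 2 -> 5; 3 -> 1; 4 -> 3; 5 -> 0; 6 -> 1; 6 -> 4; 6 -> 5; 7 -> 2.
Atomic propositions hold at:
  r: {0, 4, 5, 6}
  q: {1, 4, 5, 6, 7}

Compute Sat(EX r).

Sat(EX r) = {s : some successor in {0, 4, 5, 6}} = {0, 2, 5, 6}

{0, 2, 5, 6}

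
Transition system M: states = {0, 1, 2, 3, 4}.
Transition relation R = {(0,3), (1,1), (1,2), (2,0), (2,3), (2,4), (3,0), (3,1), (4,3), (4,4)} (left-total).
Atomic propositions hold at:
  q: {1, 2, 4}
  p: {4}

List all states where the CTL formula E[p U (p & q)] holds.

{4}

Sat(p & q) = {4}
E[p U (p & q)]: least fixpoint, start Z0 = Sat((p & q)) = {4}, add states in Sat(p) with some successor in Z. Already a fixed point.
Sat(E[p U (p & q)]) = {4}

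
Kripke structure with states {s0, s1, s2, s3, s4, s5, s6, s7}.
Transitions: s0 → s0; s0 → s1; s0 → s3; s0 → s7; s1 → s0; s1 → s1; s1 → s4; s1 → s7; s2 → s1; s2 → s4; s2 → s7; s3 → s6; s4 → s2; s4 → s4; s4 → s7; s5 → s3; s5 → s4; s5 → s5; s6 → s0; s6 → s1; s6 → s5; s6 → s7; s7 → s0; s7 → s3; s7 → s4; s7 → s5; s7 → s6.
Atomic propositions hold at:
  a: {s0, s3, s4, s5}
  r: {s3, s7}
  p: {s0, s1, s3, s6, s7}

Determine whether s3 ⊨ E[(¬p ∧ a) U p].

Sat(¬p) = {s2, s4, s5}
Sat(¬p ∧ a) = {s4, s5}
E[(¬p ∧ a) U p]: least fixpoint, start Z0 = Sat(p) = {s0, s1, s3, s6, s7}, add states in Sat(¬p ∧ a) with some successor in Z. Z1 = {s0, s1, s3, s4, s5, s6, s7}; fixed.
Sat(E[(¬p ∧ a) U p]) = {s0, s1, s3, s4, s5, s6, s7}
s3 ∈ Sat(E[(¬p ∧ a) U p]) = {s0, s1, s3, s4, s5, s6, s7}, so the formula holds at s3.

Yes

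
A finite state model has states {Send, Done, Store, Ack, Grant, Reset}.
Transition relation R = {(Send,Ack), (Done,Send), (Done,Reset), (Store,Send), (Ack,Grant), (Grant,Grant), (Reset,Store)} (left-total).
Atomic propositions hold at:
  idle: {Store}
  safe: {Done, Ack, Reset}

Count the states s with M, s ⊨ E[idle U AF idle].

2

AF idle: least fixpoint, start Z0 = {Store}, add states with every successor in Z. Z1 = {Store, Reset}; fixed.
Sat(AF idle) = {Store, Reset}
E[idle U AF idle]: least fixpoint, start Z0 = Sat(AF idle) = {Store, Reset}, add states in Sat(idle) with some successor in Z. Already a fixed point.
Sat(E[idle U AF idle]) = {Store, Reset}
|Sat(E[idle U AF idle])| = |{Store, Reset}| = 2.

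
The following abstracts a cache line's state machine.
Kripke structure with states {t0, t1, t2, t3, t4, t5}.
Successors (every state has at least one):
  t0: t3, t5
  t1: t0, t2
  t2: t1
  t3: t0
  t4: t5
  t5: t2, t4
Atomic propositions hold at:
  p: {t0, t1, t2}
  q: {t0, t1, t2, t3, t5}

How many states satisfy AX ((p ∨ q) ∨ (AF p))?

5

Sat(p ∨ q) = {t0, t1, t2, t3, t5}
AF p: least fixpoint, start Z0 = {t0, t1, t2}, add states with every successor in Z. Z1 = {t0, t1, t2, t3}; fixed.
Sat(AF p) = {t0, t1, t2, t3}
Sat((p ∨ q) ∨ (AF p)) = {t0, t1, t2, t3, t5}
Sat(AX ((p ∨ q) ∨ (AF p))) = {s : every successor in {t0, t1, t2, t3, t5}} = {t0, t1, t2, t3, t4}
|Sat(AX ((p ∨ q) ∨ (AF p)))| = |{t0, t1, t2, t3, t4}| = 5.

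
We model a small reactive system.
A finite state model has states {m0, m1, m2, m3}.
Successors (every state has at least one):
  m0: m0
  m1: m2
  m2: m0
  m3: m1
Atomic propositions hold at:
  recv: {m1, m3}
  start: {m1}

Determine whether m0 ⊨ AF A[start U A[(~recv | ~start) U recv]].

No

Sat(~recv) = {m0, m2}
Sat(~start) = {m0, m2, m3}
Sat(~recv | ~start) = {m0, m2, m3}
A[(~recv | ~start) U recv]: least fixpoint, start Z0 = Sat(recv) = {m1, m3}, add states in Sat(~recv | ~start) with every successor in Z. Already a fixed point.
Sat(A[(~recv | ~start) U recv]) = {m1, m3}
A[start U A[(~recv | ~start) U recv]]: least fixpoint, start Z0 = Sat(A[(~recv | ~start) U recv]) = {m1, m3}, add states in Sat(start) with every successor in Z. Already a fixed point.
Sat(A[start U A[(~recv | ~start) U recv]]) = {m1, m3}
AF A[start U A[(~recv | ~start) U recv]]: least fixpoint, start Z0 = {m1, m3}, add states with every successor in Z. Already a fixed point.
Sat(AF A[start U A[(~recv | ~start) U recv]]) = {m1, m3}
m0 ∉ Sat(AF A[start U A[(~recv | ~start) U recv]]) = {m1, m3}, so the formula does not hold at m0.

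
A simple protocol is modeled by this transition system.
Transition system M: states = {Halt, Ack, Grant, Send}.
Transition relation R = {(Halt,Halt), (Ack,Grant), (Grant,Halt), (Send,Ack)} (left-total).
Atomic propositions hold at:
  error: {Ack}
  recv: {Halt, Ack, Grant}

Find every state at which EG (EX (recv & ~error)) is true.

Sat(~error) = {Halt, Grant, Send}
Sat(recv & ~error) = {Halt, Grant}
Sat(EX (recv & ~error)) = {s : some successor in {Halt, Grant}} = {Halt, Ack, Grant}
EG (EX (recv & ~error)): greatest fixpoint, start Z0 = {Halt, Ack, Grant}, keep only states in Sat with some successor in Z. Already a fixed point.
Sat(EG (EX (recv & ~error))) = {Halt, Ack, Grant}

{Halt, Ack, Grant}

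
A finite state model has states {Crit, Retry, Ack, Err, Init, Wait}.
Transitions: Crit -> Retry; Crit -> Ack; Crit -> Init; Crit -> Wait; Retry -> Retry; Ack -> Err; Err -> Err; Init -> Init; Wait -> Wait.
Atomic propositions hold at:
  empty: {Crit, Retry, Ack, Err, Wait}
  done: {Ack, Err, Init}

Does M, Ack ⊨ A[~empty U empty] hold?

Sat(~empty) = {Init}
A[~empty U empty]: least fixpoint, start Z0 = Sat(empty) = {Crit, Retry, Ack, Err, Wait}, add states in Sat(~empty) with every successor in Z. Already a fixed point.
Sat(A[~empty U empty]) = {Crit, Retry, Ack, Err, Wait}
Ack ∈ Sat(A[~empty U empty]) = {Crit, Retry, Ack, Err, Wait}, so the formula holds at Ack.

Yes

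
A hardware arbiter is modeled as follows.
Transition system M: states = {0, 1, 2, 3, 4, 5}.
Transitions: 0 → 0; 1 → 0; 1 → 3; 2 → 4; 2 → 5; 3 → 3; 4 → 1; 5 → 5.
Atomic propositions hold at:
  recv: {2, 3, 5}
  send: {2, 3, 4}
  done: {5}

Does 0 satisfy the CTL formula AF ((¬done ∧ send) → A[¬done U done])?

Sat(¬done) = {0, 1, 2, 3, 4}
Sat(¬done ∧ send) = {2, 3, 4}
A[¬done U done]: least fixpoint, start Z0 = Sat(done) = {5}, add states in Sat(¬done) with every successor in Z. Already a fixed point.
Sat(A[¬done U done]) = {5}
Sat((¬done ∧ send) → A[¬done U done]) = {0, 1, 5}
AF ((¬done ∧ send) → A[¬done U done]): least fixpoint, start Z0 = {0, 1, 5}, add states with every successor in Z. Z1 = {0, 1, 4, 5}; Z2 = {0, 1, 2, 4, 5}; fixed.
Sat(AF ((¬done ∧ send) → A[¬done U done])) = {0, 1, 2, 4, 5}
0 ∈ Sat(AF ((¬done ∧ send) → A[¬done U done])) = {0, 1, 2, 4, 5}, so the formula holds at 0.

Yes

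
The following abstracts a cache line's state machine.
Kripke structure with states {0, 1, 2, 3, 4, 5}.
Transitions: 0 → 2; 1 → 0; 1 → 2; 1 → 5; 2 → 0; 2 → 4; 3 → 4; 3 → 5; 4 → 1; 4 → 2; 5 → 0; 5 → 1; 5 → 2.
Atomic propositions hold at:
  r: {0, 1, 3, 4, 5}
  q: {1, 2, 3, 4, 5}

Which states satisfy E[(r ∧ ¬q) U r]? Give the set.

{0, 1, 3, 4, 5}

Sat(¬q) = {0}
Sat(r ∧ ¬q) = {0}
E[(r ∧ ¬q) U r]: least fixpoint, start Z0 = Sat(r) = {0, 1, 3, 4, 5}, add states in Sat(r ∧ ¬q) with some successor in Z. Already a fixed point.
Sat(E[(r ∧ ¬q) U r]) = {0, 1, 3, 4, 5}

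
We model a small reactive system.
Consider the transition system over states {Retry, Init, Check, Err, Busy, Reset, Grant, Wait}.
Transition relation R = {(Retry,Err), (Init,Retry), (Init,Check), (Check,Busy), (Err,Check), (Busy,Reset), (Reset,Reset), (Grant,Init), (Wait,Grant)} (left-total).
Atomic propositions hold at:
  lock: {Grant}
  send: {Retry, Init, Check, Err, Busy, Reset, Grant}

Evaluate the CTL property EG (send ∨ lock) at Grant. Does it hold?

Sat(send ∨ lock) = {Retry, Init, Check, Err, Busy, Reset, Grant}
EG (send ∨ lock): greatest fixpoint, start Z0 = {Retry, Init, Check, Err, Busy, Reset, Grant}, keep only states in Sat with some successor in Z. Already a fixed point.
Sat(EG (send ∨ lock)) = {Retry, Init, Check, Err, Busy, Reset, Grant}
Grant ∈ Sat(EG (send ∨ lock)) = {Retry, Init, Check, Err, Busy, Reset, Grant}, so the formula holds at Grant.

Yes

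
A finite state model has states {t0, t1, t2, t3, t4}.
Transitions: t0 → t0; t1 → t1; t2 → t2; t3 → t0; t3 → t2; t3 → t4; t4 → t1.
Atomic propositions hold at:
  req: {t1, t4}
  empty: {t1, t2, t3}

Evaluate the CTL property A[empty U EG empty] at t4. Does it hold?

EG empty: greatest fixpoint, start Z0 = {t1, t2, t3}, keep only states in Sat with some successor in Z. Already a fixed point.
Sat(EG empty) = {t1, t2, t3}
A[empty U EG empty]: least fixpoint, start Z0 = Sat(EG empty) = {t1, t2, t3}, add states in Sat(empty) with every successor in Z. Already a fixed point.
Sat(A[empty U EG empty]) = {t1, t2, t3}
t4 ∉ Sat(A[empty U EG empty]) = {t1, t2, t3}, so the formula does not hold at t4.

No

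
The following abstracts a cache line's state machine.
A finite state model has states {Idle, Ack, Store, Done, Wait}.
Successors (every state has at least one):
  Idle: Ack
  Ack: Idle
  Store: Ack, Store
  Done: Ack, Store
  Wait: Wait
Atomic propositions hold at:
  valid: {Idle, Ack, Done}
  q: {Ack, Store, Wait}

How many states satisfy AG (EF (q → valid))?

4

Sat(q → valid) = {Idle, Ack, Done}
EF (q → valid): least fixpoint, start Z0 = {Idle, Ack, Done}, add states with some successor in Z. Z1 = {Idle, Ack, Store, Done}; fixed.
Sat(EF (q → valid)) = {Idle, Ack, Store, Done}
AG (EF (q → valid)): greatest fixpoint, start Z0 = {Idle, Ack, Store, Done}, keep only states in Sat with every successor in Z. Already a fixed point.
Sat(AG (EF (q → valid))) = {Idle, Ack, Store, Done}
|Sat(AG (EF (q → valid)))| = |{Idle, Ack, Store, Done}| = 4.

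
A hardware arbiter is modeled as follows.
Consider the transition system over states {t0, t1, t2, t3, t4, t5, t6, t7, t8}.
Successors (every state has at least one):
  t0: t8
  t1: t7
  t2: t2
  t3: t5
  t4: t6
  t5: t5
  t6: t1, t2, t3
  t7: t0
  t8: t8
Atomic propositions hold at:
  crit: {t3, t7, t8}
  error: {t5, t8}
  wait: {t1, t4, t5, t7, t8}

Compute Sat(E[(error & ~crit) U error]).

Sat(~crit) = {t0, t1, t2, t4, t5, t6}
Sat(error & ~crit) = {t5}
E[(error & ~crit) U error]: least fixpoint, start Z0 = Sat(error) = {t5, t8}, add states in Sat(error & ~crit) with some successor in Z. Already a fixed point.
Sat(E[(error & ~crit) U error]) = {t5, t8}

{t5, t8}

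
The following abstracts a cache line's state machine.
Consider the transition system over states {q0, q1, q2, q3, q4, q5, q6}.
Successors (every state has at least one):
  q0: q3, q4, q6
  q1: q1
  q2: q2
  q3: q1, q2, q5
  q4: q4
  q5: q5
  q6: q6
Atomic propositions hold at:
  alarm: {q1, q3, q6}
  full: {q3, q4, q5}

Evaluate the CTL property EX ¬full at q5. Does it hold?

Sat(¬full) = {q0, q1, q2, q6}
Sat(EX ¬full) = {s : some successor in {q0, q1, q2, q6}} = {q0, q1, q2, q3, q6}
q5 ∉ Sat(EX ¬full) = {q0, q1, q2, q3, q6}, so the formula does not hold at q5.

No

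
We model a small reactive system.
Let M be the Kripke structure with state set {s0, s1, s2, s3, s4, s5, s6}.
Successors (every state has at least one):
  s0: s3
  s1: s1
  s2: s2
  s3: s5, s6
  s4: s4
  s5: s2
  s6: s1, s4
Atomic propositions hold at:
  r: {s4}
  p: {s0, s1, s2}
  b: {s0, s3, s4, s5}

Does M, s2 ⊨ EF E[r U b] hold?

No

E[r U b]: least fixpoint, start Z0 = Sat(b) = {s0, s3, s4, s5}, add states in Sat(r) with some successor in Z. Already a fixed point.
Sat(E[r U b]) = {s0, s3, s4, s5}
EF E[r U b]: least fixpoint, start Z0 = {s0, s3, s4, s5}, add states with some successor in Z. Z1 = {s0, s3, s4, s5, s6}; fixed.
Sat(EF E[r U b]) = {s0, s3, s4, s5, s6}
s2 ∉ Sat(EF E[r U b]) = {s0, s3, s4, s5, s6}, so the formula does not hold at s2.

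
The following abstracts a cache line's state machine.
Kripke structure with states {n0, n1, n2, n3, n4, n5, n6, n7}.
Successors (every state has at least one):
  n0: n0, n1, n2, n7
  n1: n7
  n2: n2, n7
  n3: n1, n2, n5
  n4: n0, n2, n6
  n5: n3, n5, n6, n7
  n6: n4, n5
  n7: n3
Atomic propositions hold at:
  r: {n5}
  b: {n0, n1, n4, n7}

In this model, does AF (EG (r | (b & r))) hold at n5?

Yes

Sat(b & r) = ∅
Sat(r | (b & r)) = {n5}
EG (r | (b & r)): greatest fixpoint, start Z0 = {n5}, keep only states in Sat with some successor in Z. Already a fixed point.
Sat(EG (r | (b & r))) = {n5}
AF (EG (r | (b & r))): least fixpoint, start Z0 = {n5}, add states with every successor in Z. Already a fixed point.
Sat(AF (EG (r | (b & r)))) = {n5}
n5 ∈ Sat(AF (EG (r | (b & r)))) = {n5}, so the formula holds at n5.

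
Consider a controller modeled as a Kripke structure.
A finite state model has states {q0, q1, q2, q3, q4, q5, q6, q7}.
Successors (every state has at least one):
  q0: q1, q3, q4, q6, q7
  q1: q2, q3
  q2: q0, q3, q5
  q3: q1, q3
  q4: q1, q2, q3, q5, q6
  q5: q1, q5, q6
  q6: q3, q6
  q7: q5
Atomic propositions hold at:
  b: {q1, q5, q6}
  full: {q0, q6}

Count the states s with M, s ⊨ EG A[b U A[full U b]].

2

A[full U b]: least fixpoint, start Z0 = Sat(b) = {q1, q5, q6}, add states in Sat(full) with every successor in Z. Already a fixed point.
Sat(A[full U b]) = {q1, q5, q6}
A[b U A[full U b]]: least fixpoint, start Z0 = Sat(A[full U b]) = {q1, q5, q6}, add states in Sat(b) with every successor in Z. Already a fixed point.
Sat(A[b U A[full U b]]) = {q1, q5, q6}
EG A[b U A[full U b]]: greatest fixpoint, start Z0 = {q1, q5, q6}, keep only states in Sat with some successor in Z. Z1 = {q5, q6}; fixed.
Sat(EG A[b U A[full U b]]) = {q5, q6}
|Sat(EG A[b U A[full U b]])| = |{q5, q6}| = 2.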